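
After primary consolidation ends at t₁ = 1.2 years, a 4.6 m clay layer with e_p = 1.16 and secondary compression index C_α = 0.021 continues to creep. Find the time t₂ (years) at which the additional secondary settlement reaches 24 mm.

t₂ ≈ 4.13 years

S_s = C_α·H/(1+e_p)·log₁₀(t₂/t₁) ⇒ log₁₀(t₂/t₁) = S_s·(1+e_p)/(C_α·H).
log₁₀(t₂/t₁) = 0.024 × (1+1.16) / (0.021×4.6) = 0.5366
t₂ = t₁ × 10^0.5366 = 1.2 × 3.441 = 4.129 years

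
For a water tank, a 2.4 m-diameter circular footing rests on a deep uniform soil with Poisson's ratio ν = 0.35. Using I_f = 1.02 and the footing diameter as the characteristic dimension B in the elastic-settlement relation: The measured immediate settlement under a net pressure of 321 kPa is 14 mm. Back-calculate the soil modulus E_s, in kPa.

E_s ≈ 49300 kPa

S_e = q·B·(1−ν²)/E_s · I_f  ⇒  E_s = q·B·(1−ν²)·I_f / S_e.
E_s = 321 × 2.4 × 0.8775 × 1.02 / 0.014 = 49250 kPa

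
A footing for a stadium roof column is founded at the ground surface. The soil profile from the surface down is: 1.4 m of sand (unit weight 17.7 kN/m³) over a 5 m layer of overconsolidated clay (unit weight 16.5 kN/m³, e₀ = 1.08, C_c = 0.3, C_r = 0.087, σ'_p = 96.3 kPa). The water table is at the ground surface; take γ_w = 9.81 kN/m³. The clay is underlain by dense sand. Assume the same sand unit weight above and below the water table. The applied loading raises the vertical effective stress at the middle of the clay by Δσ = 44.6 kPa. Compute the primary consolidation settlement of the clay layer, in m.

Mid-depth of clay below the ground surface: z = 1.4 + 5/2 = 3.9 m.
Total vertical stress at mid-clay: σ_v = 17.7×1.4 + 16.5×2.5 = 66.03 kPa.
Pore pressure: u = 9.81×(3.9 − 0) = 38.259 kPa.
Initial effective stress: σ'_0 = σ_v − u = 66.03 − 38.259 = 27.771 kPa.
Final effective stress: σ'_f = 27.771 + 44.6 = 72.371 kPa.
σ'_f = 72.371 ≤ σ'_p = 96.3 kPa, so the clay remains overconsolidated and only the recompression index applies:
S_c = C_r·H/(1+e₀)·log₁₀(σ'_f/σ'_0) = 0.087×5/2.08×log₁₀(72.371/27.771)
    = 0.20913 × 0.41597 = 0.08699 m

S_c ≈ 0.087 m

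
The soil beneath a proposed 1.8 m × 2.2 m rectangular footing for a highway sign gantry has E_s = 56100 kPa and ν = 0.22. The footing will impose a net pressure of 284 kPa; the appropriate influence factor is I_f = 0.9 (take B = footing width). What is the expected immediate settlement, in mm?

Immediate (elastic) settlement: S_e = q·B·(1−ν²)/E_s · I_f.
S_e = 284 × 1.8 × (1 − 0.22²) / 56100 × 0.9
    = 284 × 1.8 × 0.9516 / 56100 × 0.9
    = 0.007804 m = 7.804 mm

S_e ≈ 7.8 mm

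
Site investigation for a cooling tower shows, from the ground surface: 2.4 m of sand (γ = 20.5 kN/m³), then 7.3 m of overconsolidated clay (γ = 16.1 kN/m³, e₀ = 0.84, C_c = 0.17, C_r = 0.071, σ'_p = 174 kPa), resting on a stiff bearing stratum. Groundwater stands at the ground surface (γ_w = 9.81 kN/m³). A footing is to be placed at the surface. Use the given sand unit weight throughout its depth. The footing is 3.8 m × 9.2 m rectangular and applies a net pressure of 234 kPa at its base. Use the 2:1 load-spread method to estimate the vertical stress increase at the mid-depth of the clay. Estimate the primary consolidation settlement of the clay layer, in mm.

Mid-depth of clay below the ground surface: z = 2.4 + 7.3/2 = 6.05 m.
Total vertical stress at mid-clay: σ_v = 20.5×2.4 + 16.1×3.65 = 107.97 kPa.
Pore pressure: u = 9.81×(6.05 − 0) = 59.351 kPa.
Initial effective stress: σ'_0 = σ_v − u = 107.97 − 59.351 = 48.619 kPa.
Stress increase at mid-clay by the 2:1 spreading method:
Δσ = qBL/((B+z)(L+z)) = 234×3.8×9.2/((3.8+6.05)(9.2+6.05)) = 54.46 kPa
Final effective stress: σ'_f = 48.619 + 54.46 = 103.08 kPa.
σ'_f = 103.08 ≤ σ'_p = 174 kPa, so the clay remains overconsolidated and only the recompression index applies:
S_c = C_r·H/(1+e₀)·log₁₀(σ'_f/σ'_0) = 0.071×7.3/1.84×log₁₀(103.08/48.619)
    = 0.28169 × 0.32637 = 0.09193 m

S_c ≈ 91.9 mm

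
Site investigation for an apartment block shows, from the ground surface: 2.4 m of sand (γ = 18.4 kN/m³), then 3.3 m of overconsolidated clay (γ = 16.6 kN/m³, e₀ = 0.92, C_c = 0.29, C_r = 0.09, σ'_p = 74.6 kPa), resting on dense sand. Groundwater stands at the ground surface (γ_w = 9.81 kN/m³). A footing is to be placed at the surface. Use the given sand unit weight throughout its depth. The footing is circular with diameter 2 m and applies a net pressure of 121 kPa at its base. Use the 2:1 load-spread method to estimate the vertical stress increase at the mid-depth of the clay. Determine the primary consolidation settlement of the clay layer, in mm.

Mid-depth of clay below the ground surface: z = 2.4 + 3.3/2 = 4.05 m.
Total vertical stress at mid-clay: σ_v = 18.4×2.4 + 16.6×1.65 = 71.55 kPa.
Pore pressure: u = 9.81×(4.05 − 0) = 39.73 kPa.
Initial effective stress: σ'_0 = σ_v − u = 71.55 − 39.73 = 31.82 kPa.
Stress increase at mid-clay by the 2:1 spreading method:
Δσ ≈ qD²/(D+z)² = 121×2²/(2+4.05)² = 13.223 kPa
Final effective stress: σ'_f = 31.82 + 13.223 = 45.043 kPa.
σ'_f = 45.043 ≤ σ'_p = 74.6 kPa, so the clay remains overconsolidated and only the recompression index applies:
S_c = C_r·H/(1+e₀)·log₁₀(σ'_f/σ'_0) = 0.09×3.3/1.92×log₁₀(45.043/31.82)
    = 0.15469 × 0.15093 = 0.02335 m

S_c ≈ 23.3 mm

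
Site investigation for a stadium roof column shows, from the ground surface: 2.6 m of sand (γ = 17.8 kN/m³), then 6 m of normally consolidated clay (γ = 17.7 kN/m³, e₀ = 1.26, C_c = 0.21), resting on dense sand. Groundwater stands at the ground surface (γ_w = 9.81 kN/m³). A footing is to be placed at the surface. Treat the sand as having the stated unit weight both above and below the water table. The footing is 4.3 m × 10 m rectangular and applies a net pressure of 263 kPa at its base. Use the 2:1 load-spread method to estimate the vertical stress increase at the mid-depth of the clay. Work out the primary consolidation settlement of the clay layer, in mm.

S_c ≈ 236 mm

Mid-depth of clay below the ground surface: z = 2.6 + 6/2 = 5.6 m.
Total vertical stress at mid-clay: σ_v = 17.8×2.6 + 17.7×3 = 99.38 kPa.
Pore pressure: u = 9.81×(5.6 − 0) = 54.936 kPa.
Initial effective stress: σ'_0 = σ_v − u = 99.38 − 54.936 = 44.444 kPa.
Stress increase at mid-clay by the 2:1 spreading method:
Δσ = qBL/((B+z)(L+z)) = 263×4.3×10/((4.3+5.6)(10+5.6)) = 73.226 kPa
Final effective stress: σ'_f = σ'_0 + Δσ = 44.444 + 73.226 = 117.67 kPa.
Normally consolidated clay, so the full stress increment lies on the virgin compression line:
S_c = C_c·H/(1+e₀)·log₁₀(σ'_f/σ'_0) = 0.21×6/(1+1.26)×log₁₀(117.67/44.444)
    = 0.55752 × 0.42285 = 0.2357 m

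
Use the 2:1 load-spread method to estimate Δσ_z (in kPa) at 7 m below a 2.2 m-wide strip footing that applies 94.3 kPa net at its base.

Δσ_z ≈ 22.6 kPa

By the 2:1 method the load spreads at 1 horizontal : 2 vertical, so at depth z the loaded area has grown by z in each plan dimension:
Δσ = qB/(B+z) = 94.3×2.2/(2.2+7) = 22.55 kPa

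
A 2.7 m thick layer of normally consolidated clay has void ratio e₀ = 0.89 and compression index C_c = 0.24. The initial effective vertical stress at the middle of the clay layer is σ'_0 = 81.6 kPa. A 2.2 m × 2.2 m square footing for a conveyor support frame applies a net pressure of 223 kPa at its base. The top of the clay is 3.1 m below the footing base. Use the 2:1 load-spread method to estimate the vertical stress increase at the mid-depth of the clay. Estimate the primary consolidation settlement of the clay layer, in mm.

S_c ≈ 39 mm

Mid-depth of clay below the footing base: z = 3.1 + 2.7/2 = 4.45 m.
Stress increase at mid-clay by the 2:1 spreading method:
Δσ = qBL/((B+z)(L+z)) = 223×2.2×2.2/((2.2+4.45)(2.2+4.45)) = 24.407 kPa
Final effective stress: σ'_f = σ'_0 + Δσ = 81.6 + 24.407 = 106.01 kPa.
Normally consolidated clay, so the full stress increment lies on the virgin compression line:
S_c = C_c·H/(1+e₀)·log₁₀(σ'_f/σ'_0) = 0.24×2.7/(1+0.89)×log₁₀(106.01/81.6)
    = 0.34286 × 0.11366 = 0.03897 m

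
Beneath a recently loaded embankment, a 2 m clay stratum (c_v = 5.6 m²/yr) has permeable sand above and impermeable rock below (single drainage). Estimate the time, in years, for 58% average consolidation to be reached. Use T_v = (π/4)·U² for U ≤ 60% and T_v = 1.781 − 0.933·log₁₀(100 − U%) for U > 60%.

Drainage path length: H_d = H = 2 m (single drainage).
U ≤ 60%: T_v = (π/4)·U² = (π/4)×0.58² = 0.26421.
t = T_v·H_d²/c_v = 0.26421×2²/5.6 = 0.1887 years.

t ≈ 0.189 years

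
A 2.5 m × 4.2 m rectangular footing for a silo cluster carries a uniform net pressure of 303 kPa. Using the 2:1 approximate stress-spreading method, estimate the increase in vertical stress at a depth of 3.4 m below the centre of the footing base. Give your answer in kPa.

By the 2:1 method the load spreads at 1 horizontal : 2 vertical, so at depth z the loaded area has grown by z in each plan dimension:
Δσ = qBL/((B+z)(L+z)) = 303×2.5×4.2/((2.5+3.4)(4.2+3.4)) = 70.952 kPa

Δσ_z ≈ 71 kPa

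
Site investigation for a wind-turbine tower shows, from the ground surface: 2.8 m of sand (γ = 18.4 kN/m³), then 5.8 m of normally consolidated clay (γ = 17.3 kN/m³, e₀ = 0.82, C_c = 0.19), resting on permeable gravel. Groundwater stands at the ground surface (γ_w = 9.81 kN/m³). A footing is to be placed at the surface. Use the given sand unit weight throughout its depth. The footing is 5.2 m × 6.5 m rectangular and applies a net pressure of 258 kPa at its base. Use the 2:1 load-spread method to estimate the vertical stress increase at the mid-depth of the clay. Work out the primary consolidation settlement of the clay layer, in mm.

Mid-depth of clay below the ground surface: z = 2.8 + 5.8/2 = 5.7 m.
Total vertical stress at mid-clay: σ_v = 18.4×2.8 + 17.3×2.9 = 101.69 kPa.
Pore pressure: u = 9.81×(5.7 − 0) = 55.917 kPa.
Initial effective stress: σ'_0 = σ_v − u = 101.69 − 55.917 = 45.773 kPa.
Stress increase at mid-clay by the 2:1 spreading method:
Δσ = qBL/((B+z)(L+z)) = 258×5.2×6.5/((5.2+5.7)(6.5+5.7)) = 65.577 kPa
Final effective stress: σ'_f = σ'_0 + Δσ = 45.773 + 65.577 = 111.35 kPa.
Normally consolidated clay, so the full stress increment lies on the virgin compression line:
S_c = C_c·H/(1+e₀)·log₁₀(σ'_f/σ'_0) = 0.19×5.8/(1+0.82)×log₁₀(111.35/45.773)
    = 0.60549 × 0.38608 = 0.2338 m

S_c ≈ 234 mm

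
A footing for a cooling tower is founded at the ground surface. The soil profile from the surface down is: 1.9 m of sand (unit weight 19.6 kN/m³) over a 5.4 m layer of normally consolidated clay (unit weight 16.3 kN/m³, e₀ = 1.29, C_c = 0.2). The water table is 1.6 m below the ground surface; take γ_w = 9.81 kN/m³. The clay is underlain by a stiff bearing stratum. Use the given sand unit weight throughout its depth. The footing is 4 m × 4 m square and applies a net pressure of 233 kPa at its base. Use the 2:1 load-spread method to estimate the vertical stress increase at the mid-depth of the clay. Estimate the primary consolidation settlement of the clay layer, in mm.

S_c ≈ 139 mm

Mid-depth of clay below the ground surface: z = 1.9 + 5.4/2 = 4.6 m.
Total vertical stress at mid-clay: σ_v = 19.6×1.9 + 16.3×2.7 = 81.25 kPa.
Pore pressure: u = 9.81×(4.6 − 1.6) = 29.43 kPa.
Initial effective stress: σ'_0 = σ_v − u = 81.25 − 29.43 = 51.82 kPa.
Stress increase at mid-clay by the 2:1 spreading method:
Δσ = qBL/((B+z)(L+z)) = 233×4×4/((4+4.6)(4+4.6)) = 50.406 kPa
Final effective stress: σ'_f = σ'_0 + Δσ = 51.82 + 50.406 = 102.23 kPa.
Normally consolidated clay, so the full stress increment lies on the virgin compression line:
S_c = C_c·H/(1+e₀)·log₁₀(σ'_f/σ'_0) = 0.2×5.4/(1+1.29)×log₁₀(102.23/51.82)
    = 0.47162 × 0.29508 = 0.1392 m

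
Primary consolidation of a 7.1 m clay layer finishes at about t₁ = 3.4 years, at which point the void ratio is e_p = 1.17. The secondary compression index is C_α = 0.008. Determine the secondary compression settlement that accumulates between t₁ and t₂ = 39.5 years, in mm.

Secondary compression: S_s = C_α·H/(1+e_p)·log₁₀(t₂/t₁)
S_s = 0.008×7.1/(1+1.17)×log₁₀(39.5/3.4)
    = 0.02618 × 1.065 = 0.02788 m

S_s ≈ 27.9 mm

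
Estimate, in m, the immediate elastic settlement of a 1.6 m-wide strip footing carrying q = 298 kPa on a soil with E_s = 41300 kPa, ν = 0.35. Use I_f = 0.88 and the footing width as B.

Immediate (elastic) settlement: S_e = q·B·(1−ν²)/E_s · I_f.
S_e = 298 × 1.6 × (1 − 0.35²) / 41300 × 0.88
    = 298 × 1.6 × 0.8775 / 41300 × 0.88
    = 0.008915 m

S_e ≈ 0.00891 m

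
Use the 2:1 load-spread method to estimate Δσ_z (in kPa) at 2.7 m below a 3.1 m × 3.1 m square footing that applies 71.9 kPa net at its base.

Δσ_z ≈ 20.5 kPa

By the 2:1 method the load spreads at 1 horizontal : 2 vertical, so at depth z the loaded area has grown by z in each plan dimension:
Δσ = qBL/((B+z)(L+z)) = 71.9×3.1×3.1/((3.1+2.7)(3.1+2.7)) = 20.54 kPa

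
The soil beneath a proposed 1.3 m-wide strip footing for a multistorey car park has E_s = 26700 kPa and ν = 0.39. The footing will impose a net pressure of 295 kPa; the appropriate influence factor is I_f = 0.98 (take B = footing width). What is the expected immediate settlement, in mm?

S_e ≈ 11.9 mm

Immediate (elastic) settlement: S_e = q·B·(1−ν²)/E_s · I_f.
S_e = 295 × 1.3 × (1 − 0.39²) / 26700 × 0.98
    = 295 × 1.3 × 0.8479 / 26700 × 0.98
    = 0.01194 m = 11.94 mm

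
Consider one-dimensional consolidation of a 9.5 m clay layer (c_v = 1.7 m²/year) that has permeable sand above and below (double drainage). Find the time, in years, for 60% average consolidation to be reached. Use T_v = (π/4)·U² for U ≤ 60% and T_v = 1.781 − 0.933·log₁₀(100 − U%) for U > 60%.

t ≈ 3.75 years

Drainage path length: H_d = H/2 = 4.75 m (double drainage).
U ≤ 60%: T_v = (π/4)·U² = (π/4)×0.6² = 0.28274.
t = T_v·H_d²/c_v = 0.28274×4.75²/1.7 = 3.753 years.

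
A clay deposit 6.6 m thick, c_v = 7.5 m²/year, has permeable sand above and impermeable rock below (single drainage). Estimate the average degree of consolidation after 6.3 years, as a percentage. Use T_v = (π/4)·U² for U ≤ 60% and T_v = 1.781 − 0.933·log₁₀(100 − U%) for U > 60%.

Drainage path length: H_d = H = 6.6 m (single drainage).
T_v = c_v·t/H_d² = 7.5×6.3/6.6² = 1.0847.
T_v = 1.0847 corresponds to the U > 60% branch:
U = 1 − 10^((1.781 − T_v)/0.933)/100 = 0.9442

U ≈ 94.4 %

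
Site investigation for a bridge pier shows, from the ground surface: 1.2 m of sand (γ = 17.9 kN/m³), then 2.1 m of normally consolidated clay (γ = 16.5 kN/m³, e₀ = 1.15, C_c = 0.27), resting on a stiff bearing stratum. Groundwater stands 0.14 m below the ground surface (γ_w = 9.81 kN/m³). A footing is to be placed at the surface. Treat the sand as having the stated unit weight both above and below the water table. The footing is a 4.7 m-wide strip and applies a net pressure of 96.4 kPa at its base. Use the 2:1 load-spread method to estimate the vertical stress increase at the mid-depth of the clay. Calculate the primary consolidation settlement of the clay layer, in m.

Mid-depth of clay below the ground surface: z = 1.2 + 2.1/2 = 2.25 m.
Total vertical stress at mid-clay: σ_v = 17.9×1.2 + 16.5×1.05 = 38.805 kPa.
Pore pressure: u = 9.81×(2.25 − 0.14) = 20.699 kPa.
Initial effective stress: σ'_0 = σ_v − u = 38.805 − 20.699 = 18.106 kPa.
Stress increase at mid-clay by the 2:1 spreading method:
Δσ = qB/(B+z) = 96.4×4.7/(4.7+2.25) = 65.191 kPa
Final effective stress: σ'_f = σ'_0 + Δσ = 18.106 + 65.191 = 83.297 kPa.
Normally consolidated clay, so the full stress increment lies on the virgin compression line:
S_c = C_c·H/(1+e₀)·log₁₀(σ'_f/σ'_0) = 0.27×2.1/(1+1.15)×log₁₀(83.297/18.106)
    = 0.26372 × 0.66281 = 0.1748 m

S_c ≈ 0.175 m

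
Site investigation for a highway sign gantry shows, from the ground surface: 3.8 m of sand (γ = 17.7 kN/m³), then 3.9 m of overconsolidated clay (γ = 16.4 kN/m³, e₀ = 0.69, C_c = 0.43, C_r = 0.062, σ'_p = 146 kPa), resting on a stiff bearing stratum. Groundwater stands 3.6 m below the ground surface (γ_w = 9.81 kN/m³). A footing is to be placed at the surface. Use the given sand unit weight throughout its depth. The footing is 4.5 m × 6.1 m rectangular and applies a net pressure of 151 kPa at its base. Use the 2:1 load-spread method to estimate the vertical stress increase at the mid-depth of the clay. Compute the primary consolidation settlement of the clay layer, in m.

Mid-depth of clay below the ground surface: z = 3.8 + 3.9/2 = 5.75 m.
Total vertical stress at mid-clay: σ_v = 17.7×3.8 + 16.4×1.95 = 99.24 kPa.
Pore pressure: u = 9.81×(5.75 − 3.6) = 21.091 kPa.
Initial effective stress: σ'_0 = σ_v − u = 99.24 − 21.091 = 78.149 kPa.
Stress increase at mid-clay by the 2:1 spreading method:
Δσ = qBL/((B+z)(L+z)) = 151×4.5×6.1/((4.5+5.75)(6.1+5.75)) = 34.125 kPa
Final effective stress: σ'_f = 78.149 + 34.125 = 112.27 kPa.
σ'_f = 112.27 ≤ σ'_p = 146 kPa, so the clay remains overconsolidated and only the recompression index applies:
S_c = C_r·H/(1+e₀)·log₁₀(σ'_f/σ'_0) = 0.062×3.9/1.69×log₁₀(112.27/78.149)
    = 0.14308 × 0.15734 = 0.02251 m

S_c ≈ 0.0225 m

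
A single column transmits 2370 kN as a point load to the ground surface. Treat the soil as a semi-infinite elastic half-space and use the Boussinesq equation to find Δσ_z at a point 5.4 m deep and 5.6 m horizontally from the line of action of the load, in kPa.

Boussinesq vertical stress below a point load on an elastic half-space:
Δσ_z = 3P/(2πz²) · [1 + (r/z)²]^(−5/2)
r/z = 5.6/5.4 = 1.037; [1+(r/z)²]^(−5/2) = 0.16115.
Δσ_z = 3×2370/(2π×5.4²) × 0.16115 = 38.806 × 0.16115 = 6.254 kPa

Δσ_z ≈ 6.25 kPa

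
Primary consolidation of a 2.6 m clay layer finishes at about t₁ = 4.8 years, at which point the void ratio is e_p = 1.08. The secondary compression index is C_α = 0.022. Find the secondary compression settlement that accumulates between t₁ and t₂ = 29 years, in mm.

Secondary compression: S_s = C_α·H/(1+e_p)·log₁₀(t₂/t₁)
S_s = 0.022×2.6/(1+1.08)×log₁₀(29/4.8)
    = 0.0275 × 0.7812 = 0.02148 m

S_s ≈ 21.5 mm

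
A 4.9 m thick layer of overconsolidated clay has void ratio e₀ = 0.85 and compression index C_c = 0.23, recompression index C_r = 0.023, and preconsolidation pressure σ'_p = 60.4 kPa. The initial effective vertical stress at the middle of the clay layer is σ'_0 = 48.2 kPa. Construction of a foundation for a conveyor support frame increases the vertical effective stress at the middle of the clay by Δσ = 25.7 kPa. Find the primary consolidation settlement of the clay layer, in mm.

Final effective stress: σ'_f = 48.2 + 25.7 = 73.9 kPa.
σ'_f = 73.9 > σ'_p = 60.4 kPa, so the stress path crosses the preconsolidation pressure — recompression up to σ'_p, then virgin compression beyond:
S_c = H/(1+e₀)·[C_r·log₁₀(σ'_p/σ'_0) + C_c·log₁₀(σ'_f/σ'_p)]
    = 4.9/1.85 × [0.023×log₁₀(60.4/48.2) + 0.23×log₁₀(73.9/60.4)]
    = 2.6486 × [0.0022538 + 0.02015] = 0.05934 m

S_c ≈ 59.3 mm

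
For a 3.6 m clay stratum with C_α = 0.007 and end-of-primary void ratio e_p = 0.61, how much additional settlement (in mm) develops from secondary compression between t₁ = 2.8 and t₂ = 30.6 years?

Secondary compression: S_s = C_α·H/(1+e_p)·log₁₀(t₂/t₁)
S_s = 0.007×3.6/(1+0.61)×log₁₀(30.6/2.8)
    = 0.01565 × 1.039 = 0.01626 m

S_s ≈ 16.3 mm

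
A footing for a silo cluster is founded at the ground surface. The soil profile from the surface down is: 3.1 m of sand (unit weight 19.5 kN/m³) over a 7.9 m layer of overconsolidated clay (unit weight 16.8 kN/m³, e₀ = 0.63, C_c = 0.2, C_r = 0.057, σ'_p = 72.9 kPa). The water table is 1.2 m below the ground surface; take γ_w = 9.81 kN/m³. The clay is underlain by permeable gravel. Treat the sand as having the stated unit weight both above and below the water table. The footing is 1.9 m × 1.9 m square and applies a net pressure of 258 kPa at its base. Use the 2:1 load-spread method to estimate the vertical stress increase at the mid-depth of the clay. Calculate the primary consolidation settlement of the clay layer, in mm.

S_c ≈ 50.5 mm

Mid-depth of clay below the ground surface: z = 3.1 + 7.9/2 = 7.05 m.
Total vertical stress at mid-clay: σ_v = 19.5×3.1 + 16.8×3.95 = 126.81 kPa.
Pore pressure: u = 9.81×(7.05 − 1.2) = 57.389 kPa.
Initial effective stress: σ'_0 = σ_v − u = 126.81 − 57.389 = 69.421 kPa.
Stress increase at mid-clay by the 2:1 spreading method:
Δσ = qBL/((B+z)(L+z)) = 258×1.9×1.9/((1.9+7.05)(1.9+7.05)) = 11.627 kPa
Final effective stress: σ'_f = 69.421 + 11.627 = 81.048 kPa.
σ'_f = 81.048 > σ'_p = 72.9 kPa, so the stress path crosses the preconsolidation pressure — recompression up to σ'_p, then virgin compression beyond:
S_c = H/(1+e₀)·[C_r·log₁₀(σ'_p/σ'_0) + C_c·log₁₀(σ'_f/σ'_p)]
    = 7.9/1.63 × [0.057×log₁₀(72.9/69.421) + 0.2×log₁₀(81.048/72.9)]
    = 4.8466 × [0.0012105 + 0.009203] = 0.05047 m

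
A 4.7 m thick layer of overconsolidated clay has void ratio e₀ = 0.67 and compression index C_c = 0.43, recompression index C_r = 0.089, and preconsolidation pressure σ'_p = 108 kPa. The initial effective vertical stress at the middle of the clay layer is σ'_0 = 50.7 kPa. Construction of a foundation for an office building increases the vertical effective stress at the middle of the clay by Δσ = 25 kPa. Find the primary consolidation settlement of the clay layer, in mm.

Final effective stress: σ'_f = 50.7 + 25 = 75.7 kPa.
σ'_f = 75.7 ≤ σ'_p = 108 kPa, so the clay remains overconsolidated and only the recompression index applies:
S_c = C_r·H/(1+e₀)·log₁₀(σ'_f/σ'_0) = 0.089×4.7/1.67×log₁₀(75.7/50.7)
    = 0.25048 × 0.17409 = 0.04361 m

S_c ≈ 43.6 mm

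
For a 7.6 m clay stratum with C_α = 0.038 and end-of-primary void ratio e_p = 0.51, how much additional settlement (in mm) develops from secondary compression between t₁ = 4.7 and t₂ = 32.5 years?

S_s ≈ 161 mm

Secondary compression: S_s = C_α·H/(1+e_p)·log₁₀(t₂/t₁)
S_s = 0.038×7.6/(1+0.51)×log₁₀(32.5/4.7)
    = 0.1913 × 0.8398 = 0.1606 m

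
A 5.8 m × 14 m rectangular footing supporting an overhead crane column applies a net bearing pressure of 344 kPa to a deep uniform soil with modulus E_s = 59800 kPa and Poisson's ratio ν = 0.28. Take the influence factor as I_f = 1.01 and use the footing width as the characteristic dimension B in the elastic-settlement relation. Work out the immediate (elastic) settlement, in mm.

S_e ≈ 31.1 mm

Immediate (elastic) settlement: S_e = q·B·(1−ν²)/E_s · I_f.
S_e = 344 × 5.8 × (1 − 0.28²) / 59800 × 1.01
    = 344 × 5.8 × 0.9216 / 59800 × 1.01
    = 0.03106 m = 31.06 mm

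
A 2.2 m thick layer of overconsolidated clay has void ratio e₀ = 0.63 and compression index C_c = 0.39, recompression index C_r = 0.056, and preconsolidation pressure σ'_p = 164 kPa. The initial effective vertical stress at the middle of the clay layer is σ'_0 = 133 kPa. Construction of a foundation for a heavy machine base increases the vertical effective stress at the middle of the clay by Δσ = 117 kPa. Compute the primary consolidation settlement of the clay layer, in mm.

Final effective stress: σ'_f = 133 + 117 = 250 kPa.
σ'_f = 250 > σ'_p = 164 kPa, so the stress path crosses the preconsolidation pressure — recompression up to σ'_p, then virgin compression beyond:
S_c = H/(1+e₀)·[C_r·log₁₀(σ'_p/σ'_0) + C_c·log₁₀(σ'_f/σ'_p)]
    = 2.2/1.63 × [0.056×log₁₀(164/133) + 0.39×log₁₀(250/164)]
    = 1.3497 × [0.0050956 + 0.071408] = 0.1033 m

S_c ≈ 103 mm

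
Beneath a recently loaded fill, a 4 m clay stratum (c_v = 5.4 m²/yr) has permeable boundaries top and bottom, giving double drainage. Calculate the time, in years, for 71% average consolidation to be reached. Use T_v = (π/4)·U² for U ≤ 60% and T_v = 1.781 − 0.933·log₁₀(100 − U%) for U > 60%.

Drainage path length: H_d = H/2 = 2 m (double drainage).
U > 60%: T_v = 1.781 − 0.933·log₁₀(100 − 71) = 0.41658.
t = T_v·H_d²/c_v = 0.41658×2²/5.4 = 0.3086 years.

t ≈ 0.309 years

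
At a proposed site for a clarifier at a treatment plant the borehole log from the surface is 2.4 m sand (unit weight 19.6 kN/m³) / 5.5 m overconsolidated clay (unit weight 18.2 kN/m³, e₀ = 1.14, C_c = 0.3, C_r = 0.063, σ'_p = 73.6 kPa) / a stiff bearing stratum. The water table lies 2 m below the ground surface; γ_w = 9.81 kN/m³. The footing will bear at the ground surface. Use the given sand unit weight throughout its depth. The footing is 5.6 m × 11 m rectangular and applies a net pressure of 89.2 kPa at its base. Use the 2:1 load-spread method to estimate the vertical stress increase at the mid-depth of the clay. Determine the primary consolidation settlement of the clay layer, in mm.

S_c ≈ 103 mm

Mid-depth of clay below the ground surface: z = 2.4 + 5.5/2 = 5.15 m.
Total vertical stress at mid-clay: σ_v = 19.6×2.4 + 18.2×2.75 = 97.09 kPa.
Pore pressure: u = 9.81×(5.15 − 2) = 30.902 kPa.
Initial effective stress: σ'_0 = σ_v − u = 97.09 − 30.902 = 66.188 kPa.
Stress increase at mid-clay by the 2:1 spreading method:
Δσ = qBL/((B+z)(L+z)) = 89.2×5.6×11/((5.6+5.15)(11+5.15)) = 31.649 kPa
Final effective stress: σ'_f = 66.188 + 31.649 = 97.837 kPa.
σ'_f = 97.837 > σ'_p = 73.6 kPa, so the stress path crosses the preconsolidation pressure — recompression up to σ'_p, then virgin compression beyond:
S_c = H/(1+e₀)·[C_r·log₁₀(σ'_p/σ'_0) + C_c·log₁₀(σ'_f/σ'_p)]
    = 5.5/2.14 × [0.063×log₁₀(73.6/66.188) + 0.3×log₁₀(97.837/73.6)]
    = 2.5701 × [0.0029042 + 0.037088] = 0.1028 m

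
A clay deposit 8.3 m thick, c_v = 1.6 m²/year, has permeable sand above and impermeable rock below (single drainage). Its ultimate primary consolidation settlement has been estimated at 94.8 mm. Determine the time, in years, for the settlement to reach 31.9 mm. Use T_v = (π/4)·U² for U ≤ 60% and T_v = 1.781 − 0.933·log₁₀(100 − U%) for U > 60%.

t ≈ 3.83 years

Drainage path length: H_d = H = 8.3 m (single drainage).
U = S(t)/S_ult = 31.9/94.8 = 0.3365.
U ≤ 60%: T_v = (π/4)·U² = (π/4)×0.3365² = 0.088931.
t = T_v·H_d²/c_v = 0.088931×8.3²/1.6 = 3.829 years.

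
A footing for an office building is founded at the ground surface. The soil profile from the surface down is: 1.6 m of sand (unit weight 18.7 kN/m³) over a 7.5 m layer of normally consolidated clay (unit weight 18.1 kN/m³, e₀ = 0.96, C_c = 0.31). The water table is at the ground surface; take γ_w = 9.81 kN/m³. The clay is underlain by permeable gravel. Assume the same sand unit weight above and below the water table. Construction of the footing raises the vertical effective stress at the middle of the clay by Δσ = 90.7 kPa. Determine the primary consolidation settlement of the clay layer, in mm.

Mid-depth of clay below the ground surface: z = 1.6 + 7.5/2 = 5.35 m.
Total vertical stress at mid-clay: σ_v = 18.7×1.6 + 18.1×3.75 = 97.795 kPa.
Pore pressure: u = 9.81×(5.35 − 0) = 52.483 kPa.
Initial effective stress: σ'_0 = σ_v − u = 97.795 − 52.483 = 45.312 kPa.
Final effective stress: σ'_f = σ'_0 + Δσ = 45.312 + 90.7 = 136.01 kPa.
Normally consolidated clay, so the full stress increment lies on the virgin compression line:
S_c = C_c·H/(1+e₀)·log₁₀(σ'_f/σ'_0) = 0.31×7.5/(1+0.96)×log₁₀(136.01/45.312)
    = 1.1862 × 0.47736 = 0.5662 m

S_c ≈ 566 mm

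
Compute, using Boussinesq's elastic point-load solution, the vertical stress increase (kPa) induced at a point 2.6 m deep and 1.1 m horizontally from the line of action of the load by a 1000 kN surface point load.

Δσ_z ≈ 46.8 kPa

Boussinesq vertical stress below a point load on an elastic half-space:
Δσ_z = 3P/(2πz²) · [1 + (r/z)²]^(−5/2)
r/z = 1.1/2.6 = 0.42308; [1+(r/z)²]^(−5/2) = 0.66255.
Δσ_z = 3×1000/(2π×2.6²) × 0.66255 = 70.631 × 0.66255 = 46.8 kPa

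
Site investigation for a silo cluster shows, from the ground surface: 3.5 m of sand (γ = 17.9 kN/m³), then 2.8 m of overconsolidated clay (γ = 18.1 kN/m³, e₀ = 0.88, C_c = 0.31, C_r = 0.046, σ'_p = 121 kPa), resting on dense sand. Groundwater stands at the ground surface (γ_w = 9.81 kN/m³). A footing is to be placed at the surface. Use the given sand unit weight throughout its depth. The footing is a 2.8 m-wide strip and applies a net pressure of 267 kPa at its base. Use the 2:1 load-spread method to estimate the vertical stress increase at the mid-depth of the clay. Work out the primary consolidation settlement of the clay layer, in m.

S_c ≈ 0.0579 m

Mid-depth of clay below the ground surface: z = 3.5 + 2.8/2 = 4.9 m.
Total vertical stress at mid-clay: σ_v = 17.9×3.5 + 18.1×1.4 = 87.99 kPa.
Pore pressure: u = 9.81×(4.9 − 0) = 48.069 kPa.
Initial effective stress: σ'_0 = σ_v − u = 87.99 − 48.069 = 39.921 kPa.
Stress increase at mid-clay by the 2:1 spreading method:
Δσ = qB/(B+z) = 267×2.8/(2.8+4.9) = 97.091 kPa
Final effective stress: σ'_f = 39.921 + 97.091 = 137.01 kPa.
σ'_f = 137.01 > σ'_p = 121 kPa, so the stress path crosses the preconsolidation pressure — recompression up to σ'_p, then virgin compression beyond:
S_c = H/(1+e₀)·[C_r·log₁₀(σ'_p/σ'_0) + C_c·log₁₀(σ'_f/σ'_p)]
    = 2.8/1.88 × [0.046×log₁₀(121/39.921) + 0.31×log₁₀(137.01/121)]
    = 1.4894 × [0.022153 + 0.01673] = 0.05791 m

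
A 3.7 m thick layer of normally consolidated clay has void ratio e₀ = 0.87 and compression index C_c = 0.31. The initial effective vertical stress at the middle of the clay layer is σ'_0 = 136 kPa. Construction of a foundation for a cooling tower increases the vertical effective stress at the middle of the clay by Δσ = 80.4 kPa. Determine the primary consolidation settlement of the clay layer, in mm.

S_c ≈ 124 mm

Final effective stress: σ'_f = σ'_0 + Δσ = 136 + 80.4 = 216.4 kPa.
Normally consolidated clay, so the full stress increment lies on the virgin compression line:
S_c = C_c·H/(1+e₀)·log₁₀(σ'_f/σ'_0) = 0.31×3.7/(1+0.87)×log₁₀(216.4/136)
    = 0.61337 × 0.20172 = 0.1237 m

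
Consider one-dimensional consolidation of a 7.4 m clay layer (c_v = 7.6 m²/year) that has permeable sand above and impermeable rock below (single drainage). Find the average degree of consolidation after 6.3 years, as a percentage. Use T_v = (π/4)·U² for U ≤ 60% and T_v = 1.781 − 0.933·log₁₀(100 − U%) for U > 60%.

Drainage path length: H_d = H = 7.4 m (single drainage).
T_v = c_v·t/H_d² = 7.6×6.3/7.4² = 0.87436.
T_v = 0.87436 corresponds to the U > 60% branch:
U = 1 − 10^((1.781 − T_v)/0.933)/100 = 0.9063

U ≈ 90.6 %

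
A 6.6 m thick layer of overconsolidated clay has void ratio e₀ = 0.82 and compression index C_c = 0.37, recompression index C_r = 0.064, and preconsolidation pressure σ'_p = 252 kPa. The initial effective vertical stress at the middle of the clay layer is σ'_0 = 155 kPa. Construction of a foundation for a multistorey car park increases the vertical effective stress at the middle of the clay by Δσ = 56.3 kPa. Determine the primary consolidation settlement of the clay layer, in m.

S_c ≈ 0.0312 m

Final effective stress: σ'_f = 155 + 56.3 = 211.3 kPa.
σ'_f = 211.3 ≤ σ'_p = 252 kPa, so the clay remains overconsolidated and only the recompression index applies:
S_c = C_r·H/(1+e₀)·log₁₀(σ'_f/σ'_0) = 0.064×6.6/1.82×log₁₀(211.3/155)
    = 0.23209 × 0.13457 = 0.03123 m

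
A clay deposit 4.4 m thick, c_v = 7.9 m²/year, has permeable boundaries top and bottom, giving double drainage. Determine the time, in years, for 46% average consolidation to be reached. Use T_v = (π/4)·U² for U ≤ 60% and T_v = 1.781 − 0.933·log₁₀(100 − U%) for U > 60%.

t ≈ 0.102 years

Drainage path length: H_d = H/2 = 2.2 m (double drainage).
U ≤ 60%: T_v = (π/4)·U² = (π/4)×0.46² = 0.16619.
t = T_v·H_d²/c_v = 0.16619×2.2²/7.9 = 0.1018 years.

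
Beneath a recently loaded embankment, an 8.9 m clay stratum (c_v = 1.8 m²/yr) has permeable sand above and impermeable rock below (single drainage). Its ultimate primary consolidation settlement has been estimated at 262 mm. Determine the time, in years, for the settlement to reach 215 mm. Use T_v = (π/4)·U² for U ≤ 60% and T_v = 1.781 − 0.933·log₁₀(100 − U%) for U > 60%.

t ≈ 26.9 years

Drainage path length: H_d = H = 8.9 m (single drainage).
U = S(t)/S_ult = 215/262 = 0.8206.
U > 60%: T_v = 1.781 − 0.933·log₁₀(100 − 82.061) = 0.61121.
t = T_v·H_d²/c_v = 0.61121×8.9²/1.8 = 26.9 years.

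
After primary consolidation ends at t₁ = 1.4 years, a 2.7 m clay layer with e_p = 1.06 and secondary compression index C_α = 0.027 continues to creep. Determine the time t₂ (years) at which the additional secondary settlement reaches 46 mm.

S_s = C_α·H/(1+e_p)·log₁₀(t₂/t₁) ⇒ log₁₀(t₂/t₁) = S_s·(1+e_p)/(C_α·H).
log₁₀(t₂/t₁) = 0.046 × (1+1.06) / (0.027×2.7) = 1.3
t₂ = t₁ × 10^1.3 = 1.4 × 19.95 = 27.92 years

t₂ ≈ 27.9 years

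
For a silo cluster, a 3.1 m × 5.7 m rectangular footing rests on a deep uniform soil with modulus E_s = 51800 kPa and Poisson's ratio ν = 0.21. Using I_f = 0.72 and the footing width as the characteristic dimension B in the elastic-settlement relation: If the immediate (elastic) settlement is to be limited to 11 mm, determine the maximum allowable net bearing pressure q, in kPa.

S_e = q·B·(1−ν²)/E_s · I_f  ⇒  q = S_e·E_s / (B·(1−ν²)·I_f).
q = 0.011 × 51800 / (3.1 × 0.9559 × 0.72) = 267.1 kPa

q ≈ 267 kPa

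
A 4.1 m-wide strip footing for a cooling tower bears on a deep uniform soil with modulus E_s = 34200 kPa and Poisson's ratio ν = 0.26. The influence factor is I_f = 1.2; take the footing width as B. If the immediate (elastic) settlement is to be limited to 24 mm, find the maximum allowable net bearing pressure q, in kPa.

S_e = q·B·(1−ν²)/E_s · I_f  ⇒  q = S_e·E_s / (B·(1−ν²)·I_f).
q = 0.024 × 34200 / (4.1 × 0.9324 × 1.2) = 178.9 kPa

q ≈ 179 kPa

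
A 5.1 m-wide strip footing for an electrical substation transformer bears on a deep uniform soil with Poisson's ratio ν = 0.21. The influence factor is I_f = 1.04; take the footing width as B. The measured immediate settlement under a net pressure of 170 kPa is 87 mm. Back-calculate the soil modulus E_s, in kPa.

E_s ≈ 9910 kPa

S_e = q·B·(1−ν²)/E_s · I_f  ⇒  E_s = q·B·(1−ν²)·I_f / S_e.
E_s = 170 × 5.1 × 0.9559 × 1.04 / 0.087 = 9907 kPa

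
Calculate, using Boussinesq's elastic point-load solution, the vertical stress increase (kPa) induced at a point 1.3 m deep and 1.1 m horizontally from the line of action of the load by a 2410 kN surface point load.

Δσ_z ≈ 177 kPa

Boussinesq vertical stress below a point load on an elastic half-space:
Δσ_z = 3P/(2πz²) · [1 + (r/z)²]^(−5/2)
r/z = 1.1/1.3 = 0.84615; [1+(r/z)²]^(−5/2) = 0.25925.
Δσ_z = 3×2410/(2π×1.3²) × 0.25925 = 680.88 × 0.25925 = 176.5 kPa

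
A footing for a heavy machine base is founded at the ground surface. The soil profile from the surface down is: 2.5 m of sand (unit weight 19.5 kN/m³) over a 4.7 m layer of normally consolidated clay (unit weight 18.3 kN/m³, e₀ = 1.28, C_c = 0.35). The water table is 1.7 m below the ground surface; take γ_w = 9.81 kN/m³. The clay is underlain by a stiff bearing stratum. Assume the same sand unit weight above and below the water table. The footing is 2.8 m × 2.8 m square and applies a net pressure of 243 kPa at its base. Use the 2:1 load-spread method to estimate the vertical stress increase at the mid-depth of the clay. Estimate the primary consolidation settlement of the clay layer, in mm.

S_c ≈ 134 mm

Mid-depth of clay below the ground surface: z = 2.5 + 4.7/2 = 4.85 m.
Total vertical stress at mid-clay: σ_v = 19.5×2.5 + 18.3×2.35 = 91.755 kPa.
Pore pressure: u = 9.81×(4.85 − 1.7) = 30.902 kPa.
Initial effective stress: σ'_0 = σ_v − u = 91.755 − 30.902 = 60.853 kPa.
Stress increase at mid-clay by the 2:1 spreading method:
Δσ = qBL/((B+z)(L+z)) = 243×2.8×2.8/((2.8+4.85)(2.8+4.85)) = 32.554 kPa
Final effective stress: σ'_f = σ'_0 + Δσ = 60.853 + 32.554 = 93.407 kPa.
Normally consolidated clay, so the full stress increment lies on the virgin compression line:
S_c = C_c·H/(1+e₀)·log₁₀(σ'_f/σ'_0) = 0.35×4.7/(1+1.28)×log₁₀(93.407/60.853)
    = 0.72149 × 0.1861 = 0.1343 m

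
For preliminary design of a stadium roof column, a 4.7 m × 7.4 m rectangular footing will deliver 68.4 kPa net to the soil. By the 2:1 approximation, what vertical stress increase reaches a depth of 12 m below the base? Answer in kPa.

By the 2:1 method the load spreads at 1 horizontal : 2 vertical, so at depth z the loaded area has grown by z in each plan dimension:
Δσ = qBL/((B+z)(L+z)) = 68.4×4.7×7.4/((4.7+12)(7.4+12)) = 7.3429 kPa

Δσ_z ≈ 7.34 kPa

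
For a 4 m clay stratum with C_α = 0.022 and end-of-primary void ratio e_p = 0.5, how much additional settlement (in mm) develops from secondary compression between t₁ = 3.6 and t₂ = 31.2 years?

Secondary compression: S_s = C_α·H/(1+e_p)·log₁₀(t₂/t₁)
S_s = 0.022×4/(1+0.5)×log₁₀(31.2/3.6)
    = 0.05867 × 0.9379 = 0.05502 m

S_s ≈ 55 mm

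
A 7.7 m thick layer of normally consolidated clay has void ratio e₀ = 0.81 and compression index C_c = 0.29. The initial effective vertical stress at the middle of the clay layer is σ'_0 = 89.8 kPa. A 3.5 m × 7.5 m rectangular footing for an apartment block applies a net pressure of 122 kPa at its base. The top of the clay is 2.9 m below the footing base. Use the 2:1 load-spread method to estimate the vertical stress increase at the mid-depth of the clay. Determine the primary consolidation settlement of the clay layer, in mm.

Mid-depth of clay below the footing base: z = 2.9 + 7.7/2 = 6.75 m.
Stress increase at mid-clay by the 2:1 spreading method:
Δσ = qBL/((B+z)(L+z)) = 122×3.5×7.5/((3.5+6.75)(7.5+6.75)) = 21.926 kPa
Final effective stress: σ'_f = σ'_0 + Δσ = 89.8 + 21.926 = 111.73 kPa.
Normally consolidated clay, so the full stress increment lies on the virgin compression line:
S_c = C_c·H/(1+e₀)·log₁₀(σ'_f/σ'_0) = 0.29×7.7/(1+0.81)×log₁₀(111.73/89.8)
    = 1.2337 × 0.094893 = 0.1171 m

S_c ≈ 117 mm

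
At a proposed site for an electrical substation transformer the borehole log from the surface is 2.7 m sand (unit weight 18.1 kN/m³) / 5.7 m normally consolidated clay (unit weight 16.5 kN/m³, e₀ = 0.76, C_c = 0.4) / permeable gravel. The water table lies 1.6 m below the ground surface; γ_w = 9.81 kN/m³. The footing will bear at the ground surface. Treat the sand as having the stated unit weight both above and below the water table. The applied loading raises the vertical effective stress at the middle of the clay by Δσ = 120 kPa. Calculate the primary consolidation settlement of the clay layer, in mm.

S_c ≈ 637 mm

Mid-depth of clay below the ground surface: z = 2.7 + 5.7/2 = 5.55 m.
Total vertical stress at mid-clay: σ_v = 18.1×2.7 + 16.5×2.85 = 95.895 kPa.
Pore pressure: u = 9.81×(5.55 − 1.6) = 38.75 kPa.
Initial effective stress: σ'_0 = σ_v − u = 95.895 − 38.75 = 57.145 kPa.
Final effective stress: σ'_f = σ'_0 + Δσ = 57.145 + 120 = 177.15 kPa.
Normally consolidated clay, so the full stress increment lies on the virgin compression line:
S_c = C_c·H/(1+e₀)·log₁₀(σ'_f/σ'_0) = 0.4×5.7/(1+0.76)×log₁₀(177.15/57.145)
    = 1.2955 × 0.49136 = 0.6366 m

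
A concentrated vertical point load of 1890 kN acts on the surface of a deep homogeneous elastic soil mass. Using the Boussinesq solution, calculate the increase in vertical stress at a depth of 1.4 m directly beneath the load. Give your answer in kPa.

Δσ_z ≈ 460 kPa

Boussinesq vertical stress below a point load on an elastic half-space:
Δσ_z = 3P/(2πz²) · [1 + (r/z)²]^(−5/2)
r/z = 0/1.4 = 0; [1+(r/z)²]^(−5/2) = 1.
Δσ_z = 3×1890/(2π×1.4²) × 1 = 460.41 × 1 = 460.4 kPa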